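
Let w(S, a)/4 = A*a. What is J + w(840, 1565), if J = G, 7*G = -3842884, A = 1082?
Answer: 43570356/7 ≈ 6.2243e+6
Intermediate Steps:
G = -3842884/7 (G = (⅐)*(-3842884) = -3842884/7 ≈ -5.4898e+5)
w(S, a) = 4328*a (w(S, a) = 4*(1082*a) = 4328*a)
J = -3842884/7 ≈ -5.4898e+5
J + w(840, 1565) = -3842884/7 + 4328*1565 = -3842884/7 + 6773320 = 43570356/7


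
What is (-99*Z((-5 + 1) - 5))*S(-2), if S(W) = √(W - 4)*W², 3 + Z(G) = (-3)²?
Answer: -2376*I*√6 ≈ -5820.0*I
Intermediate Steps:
Z(G) = 6 (Z(G) = -3 + (-3)² = -3 + 9 = 6)
S(W) = W²*√(-4 + W) (S(W) = √(-4 + W)*W² = W²*√(-4 + W))
(-99*Z((-5 + 1) - 5))*S(-2) = (-99*6)*((-2)²*√(-4 - 2)) = -2376*√(-6) = -2376*I*√6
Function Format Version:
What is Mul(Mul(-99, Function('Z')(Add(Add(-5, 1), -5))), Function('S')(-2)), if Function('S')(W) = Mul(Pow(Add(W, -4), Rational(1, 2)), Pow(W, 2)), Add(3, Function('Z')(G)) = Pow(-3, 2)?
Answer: Mul(-2376, I, Pow(6, Rational(1, 2))) ≈ Mul(-5820.0, I)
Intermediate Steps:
Function('Z')(G) = 6 (Function('Z')(G) = Add(-3, Pow(-3, 2)) = Add(-3, 9) = 6)
Function('S')(W) = Mul(Pow(W, 2), Pow(Add(-4, W), Rational(1, 2))) (Function('S')(W) = Mul(Pow(Add(-4, W), Rational(1, 2)), Pow(W, 2)) = Mul(Pow(W, 2), Pow(Add(-4, W), Rational(1, 2))))
Mul(Mul(-99, Function('Z')(Add(Add(-5, 1), -5))), Function('S')(-2)) = Mul(Mul(-99, 6), Mul(Pow(-2, 2), Pow(Add(-4, -2), Rational(1, 2)))) = Mul(-594, Mul(4, Pow(-6, Rational(1, 2)))) = Mul(-594, Mul(4, Mul(I, Pow(6, Rational(1, 2))))) = Mul(-594, Mul(4, I, Pow(6, Rational(1, 2)))) = Mul(-2376, I, Pow(6, Rational(1, 2)))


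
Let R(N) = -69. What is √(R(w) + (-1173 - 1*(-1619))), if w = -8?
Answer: √377 ≈ 19.416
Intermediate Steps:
√(R(w) + (-1173 - 1*(-1619))) = √(-69 + (-1173 - 1*(-1619))) = √(-69 + (-1173 + 1619)) = √(-69 + 446) = √377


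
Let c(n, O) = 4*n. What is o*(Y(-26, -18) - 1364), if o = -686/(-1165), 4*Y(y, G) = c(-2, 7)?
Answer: -937076/1165 ≈ -804.36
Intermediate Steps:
Y(y, G) = -2 (Y(y, G) = (4*(-2))/4 = (¼)*(-8) = -2)
o = 686/1165 (o = -686*(-1/1165) = 686/1165 ≈ 0.58884)
o*(Y(-26, -18) - 1364) = 686*(-2 - 1364)/1165 = (686/1165)*(-1366) = -937076/1165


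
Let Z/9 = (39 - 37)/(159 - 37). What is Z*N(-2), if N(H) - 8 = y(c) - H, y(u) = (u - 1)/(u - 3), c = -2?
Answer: 477/305 ≈ 1.5639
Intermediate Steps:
y(u) = (-1 + u)/(-3 + u)
N(H) = 43/5 - H (N(H) = 8 + ((-1 - 2)/(-3 - 2) - H) = 8 + (-3/(-5) - H) = 8 + (-⅕*(-3) - H) = 8 + (⅗ - H) = 43/5 - H)
Z = 9/61 (Z = 9*((39 - 37)/(159 - 37)) = 9*(2/122) = 9*(2*(1/122)) = 9*(1/61) = 9/61 ≈ 0.14754)
Z*N(-2) = 9*(43/5 - 1*(-2))/61 = 9*(43/5 + 2)/61 = (9/61)*(53/5) = 477/305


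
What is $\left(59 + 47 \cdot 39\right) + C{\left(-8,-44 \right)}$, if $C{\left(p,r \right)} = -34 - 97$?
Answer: $1761$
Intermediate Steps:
$C{\left(p,r \right)} = -131$ ($C{\left(p,r \right)} = -34 - 97 = -131$)
$\left(59 + 47 \cdot 39\right) + C{\left(-8,-44 \right)} = \left(59 + 47 \cdot 39\right) - 131 = \left(59 + 1833\right) - 131 = 1892 - 131 = 1761$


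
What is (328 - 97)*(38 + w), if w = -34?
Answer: 924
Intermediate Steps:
(328 - 97)*(38 + w) = (328 - 97)*(38 - 34) = 231*4 = 924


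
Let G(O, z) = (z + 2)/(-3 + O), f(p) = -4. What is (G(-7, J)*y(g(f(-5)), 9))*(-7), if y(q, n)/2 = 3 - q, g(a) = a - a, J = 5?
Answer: 147/5 ≈ 29.400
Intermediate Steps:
g(a) = 0
G(O, z) = (2 + z)/(-3 + O)
y(q, n) = 6 - 2*q (y(q, n) = 2*(3 - q) = 6 - 2*q)
(G(-7, J)*y(g(f(-5)), 9))*(-7) = (((2 + 5)/(-3 - 7))*(6 - 2*0))*(-7) = ((7/(-10))*(6 + 0))*(-7) = (-⅒*7*6)*(-7) = -7/10*6*(-7) = -21/5*(-7) = 147/5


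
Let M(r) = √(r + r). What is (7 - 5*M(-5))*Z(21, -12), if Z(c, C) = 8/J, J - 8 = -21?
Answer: -56/13 + 40*I*√10/13 ≈ -4.3077 + 9.7301*I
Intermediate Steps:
J = -13 (J = 8 - 21 = -13)
Z(c, C) = -8/13 (Z(c, C) = 8/(-13) = 8*(-1/13) = -8/13)
M(r) = √2*√r (M(r) = √(2*r) = √2*√r)
(7 - 5*M(-5))*Z(21, -12) = (7 - 5*√2*√(-5))*(-8/13) = (7 - 5*√2*I*√5)*(-8/13) = (7 - 5*I*√10)*(-8/13) = -56/13 + 40*I*√10/13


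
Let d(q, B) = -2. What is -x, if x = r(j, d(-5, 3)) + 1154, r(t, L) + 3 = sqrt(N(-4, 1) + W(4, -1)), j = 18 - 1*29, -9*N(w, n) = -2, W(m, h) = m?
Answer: -1151 - sqrt(38)/3 ≈ -1153.1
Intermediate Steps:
N(w, n) = 2/9 (N(w, n) = -1/9*(-2) = 2/9)
j = -11 (j = 18 - 29 = -11)
r(t, L) = -3 + sqrt(38)/3 (r(t, L) = -3 + sqrt(2/9 + 4) = -3 + sqrt(38/9) = -3 + sqrt(38)/3)
x = 1151 + sqrt(38)/3 (x = (-3 + sqrt(38)/3) + 1154 = 1151 + sqrt(38)/3 ≈ 1153.1)
-x = -(1151 + sqrt(38)/3) = -1151 - sqrt(38)/3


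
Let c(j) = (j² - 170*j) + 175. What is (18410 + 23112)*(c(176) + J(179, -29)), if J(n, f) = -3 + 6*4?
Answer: 51985544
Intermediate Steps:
J(n, f) = 21 (J(n, f) = -3 + 24 = 21)
c(j) = 175 + j² - 170*j
(18410 + 23112)*(c(176) + J(179, -29)) = (18410 + 23112)*((175 + 176² - 170*176) + 21) = 41522*((175 + 30976 - 29920) + 21) = 41522*(1231 + 21) = 41522*1252 = 51985544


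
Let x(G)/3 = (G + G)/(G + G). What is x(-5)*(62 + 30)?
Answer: 276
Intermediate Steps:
x(G) = 3 (x(G) = 3*((G + G)/(G + G)) = 3*((2*G)/((2*G))) = 3*((2*G)*(1/(2*G))) = 3*1 = 3)
x(-5)*(62 + 30) = 3*(62 + 30) = 3*92 = 276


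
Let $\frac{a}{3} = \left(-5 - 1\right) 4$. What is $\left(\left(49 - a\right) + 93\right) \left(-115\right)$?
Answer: $-24610$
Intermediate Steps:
$a = -72$ ($a = 3 \left(-5 - 1\right) 4 = 3 \left(\left(-6\right) 4\right) = 3 \left(-24\right) = -72$)
$\left(\left(49 - a\right) + 93\right) \left(-115\right) = \left(\left(49 - -72\right) + 93\right) \left(-115\right) = \left(\left(49 + 72\right) + 93\right) \left(-115\right) = \left(121 + 93\right) \left(-115\right) = 214 \left(-115\right) = -24610$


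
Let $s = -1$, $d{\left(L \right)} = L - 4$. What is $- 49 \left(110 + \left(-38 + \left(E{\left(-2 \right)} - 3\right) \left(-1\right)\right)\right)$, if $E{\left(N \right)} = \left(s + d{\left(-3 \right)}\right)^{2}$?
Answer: $-539$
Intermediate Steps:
$d{\left(L \right)} = -4 + L$
$E{\left(N \right)} = 64$ ($E{\left(N \right)} = \left(-1 - 7\right)^{2} = \left(-8\right)^{2} = 64$)
$- 49 \left(110 + \left(-38 + \left(E{\left(-2 \right)} - 3\right) \left(-1\right)\right)\right) = - 49 \left(110 + \left(-38 + \left(64 - 3\right) \left(-1\right)\right)\right) = - 49 \left(110 + \left(-38 + 61 \left(-1\right)\right)\right) = - 49 \left(110 - 99\right) = \left(-49\right) 11 = -539$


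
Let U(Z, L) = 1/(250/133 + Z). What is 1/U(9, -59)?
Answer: 1447/133 ≈ 10.880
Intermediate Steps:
U(Z, L) = 1/(250/133 + Z) (U(Z, L) = 1/(250*(1/133) + Z) = 1/(250/133 + Z))
1/U(9, -59) = 1/(133/(250 + 133*9)) = 1/(133/(250 + 1197)) = 1/(133/1447) = 1447/133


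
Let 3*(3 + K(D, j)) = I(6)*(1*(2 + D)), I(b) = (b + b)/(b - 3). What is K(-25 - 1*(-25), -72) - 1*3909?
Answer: -11728/3 ≈ -3909.3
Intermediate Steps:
I(b) = 2*b/(-3 + b) (I(b) = (2*b)/(-3 + b) = 2*b/(-3 + b))
K(D, j) = -1/3 + 4*D/3 (K(D, j) = -3 + ((2*6/(-3 + 6))*(1*(2 + D)))/3 = -3 + ((2*6/3)*(2 + D))/3 = -3 + ((2*6*(1/3))*(2 + D))/3 = -3 + (4*(2 + D))/3 = -3 + (8 + 4*D)/3 = -3 + (8/3 + 4*D/3) = -1/3 + 4*D/3)
K(-25 - 1*(-25), -72) - 1*3909 = (-1/3 + 4*(-25 - 1*(-25))/3) - 1*3909 = (-1/3 + 4*(-25 + 25)/3) - 3909 = (-1/3 + (4/3)*0) - 3909 = (-1/3 + 0) - 3909 = -1/3 - 3909 = -11728/3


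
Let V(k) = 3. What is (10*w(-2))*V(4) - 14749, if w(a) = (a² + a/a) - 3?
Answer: -14689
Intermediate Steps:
w(a) = -2 + a² (w(a) = (a² + 1) - 3 = (1 + a²) - 3 = -2 + a²)
(10*w(-2))*V(4) - 14749 = (10*(-2 + (-2)²))*3 - 14749 = (10*(-2 + 4))*3 - 14749 = (10*2)*3 - 14749 = 20*3 - 14749 = 60 - 14749 = -14689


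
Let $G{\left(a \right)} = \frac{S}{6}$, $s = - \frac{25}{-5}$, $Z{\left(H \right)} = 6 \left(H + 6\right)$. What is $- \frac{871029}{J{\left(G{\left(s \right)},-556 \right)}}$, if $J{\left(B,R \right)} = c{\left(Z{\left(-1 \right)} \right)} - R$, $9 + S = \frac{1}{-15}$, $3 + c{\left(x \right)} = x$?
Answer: $- \frac{871029}{583} \approx -1494.0$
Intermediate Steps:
$Z{\left(H \right)} = 36 + 6 H$ ($Z{\left(H \right)} = 6 \left(6 + H\right) = 36 + 6 H$)
$s = 5$ ($s = \left(-25\right) \left(- \frac{1}{5}\right) = 5$)
$c{\left(x \right)} = -3 + x$
$S = - \frac{136}{15}$ ($S = -9 + \frac{1}{-15} = -9 - \frac{1}{15} = - \frac{136}{15} \approx -9.0667$)
$G{\left(a \right)} = - \frac{68}{45}$ ($G{\left(a \right)} = - \frac{136}{15 \cdot 6} = \left(- \frac{136}{15}\right) \frac{1}{6} = - \frac{68}{45}$)
$J{\left(B,R \right)} = 27 - R$ ($J{\left(B,R \right)} = \left(-3 + \left(36 + 6 \left(-1\right)\right)\right) - R = \left(-3 + \left(36 - 6\right)\right) - R = \left(-3 + 30\right) - R = 27 - R$)
$- \frac{871029}{J{\left(G{\left(s \right)},-556 \right)}} = - \frac{871029}{27 - -556} = - \frac{871029}{27 + 556} = - \frac{871029}{583}$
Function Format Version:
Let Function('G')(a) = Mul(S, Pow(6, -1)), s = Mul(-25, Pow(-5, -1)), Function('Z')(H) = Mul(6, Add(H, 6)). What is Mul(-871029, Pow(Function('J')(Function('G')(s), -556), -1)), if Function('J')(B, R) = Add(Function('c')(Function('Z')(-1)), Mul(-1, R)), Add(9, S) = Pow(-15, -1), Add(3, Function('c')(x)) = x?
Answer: Rational(-871029, 583) ≈ -1494.0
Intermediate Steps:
Function('Z')(H) = Add(36, Mul(6, H)) (Function('Z')(H) = Mul(6, Add(6, H)) = Add(36, Mul(6, H)))
s = 5 (s = Mul(-25, Rational(-1, 5)) = 5)
Function('c')(x) = Add(-3, x)
S = Rational(-136, 15) (S = Add(-9, Pow(-15, -1)) = Add(-9, Rational(-1, 15)) = Rational(-136, 15) ≈ -9.0667)
Function('G')(a) = Rational(-68, 45) (Function('G')(a) = Mul(Rational(-136, 15), Pow(6, -1)) = Mul(Rational(-136, 15), Rational(1, 6)) = Rational(-68, 45))
Function('J')(B, R) = Add(27, Mul(-1, R)) (Function('J')(B, R) = Add(Add(-3, Add(36, Mul(6, -1))), Mul(-1, R)) = Add(Add(-3, Add(36, -6)), Mul(-1, R)) = Add(Add(-3, 30), Mul(-1, R)) = Add(27, Mul(-1, R)))
Mul(-871029, Pow(Function('J')(Function('G')(s), -556), -1)) = Mul(-871029, Pow(Add(27, Mul(-1, -556)), -1)) = Mul(-871029, Pow(Add(27, 556), -1)) = Mul(-871029, Pow(583, -1)) = Mul(-871029, Rational(1, 583)) = Rational(-871029, 583)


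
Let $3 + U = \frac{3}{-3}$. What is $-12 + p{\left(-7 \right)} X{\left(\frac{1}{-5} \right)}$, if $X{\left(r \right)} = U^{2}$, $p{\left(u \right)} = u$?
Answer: $-124$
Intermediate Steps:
$U = -4$ ($U = -3 + \frac{3}{-3} = -3 + 3 \left(- \frac{1}{3}\right) = -3 - 1 = -4$)
$X{\left(r \right)} = 16$ ($X{\left(r \right)} = \left(-4\right)^{2} = 16$)
$-12 + p{\left(-7 \right)} X{\left(\frac{1}{-5} \right)} = -12 - 112 = -124$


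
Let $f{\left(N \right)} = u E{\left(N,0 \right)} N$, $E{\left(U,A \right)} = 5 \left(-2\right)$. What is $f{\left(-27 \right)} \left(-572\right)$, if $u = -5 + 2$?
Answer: $463320$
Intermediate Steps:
$E{\left(U,A \right)} = -10$
$u = -3$
$f{\left(N \right)} = 30 N$ ($f{\left(N \right)} = - 3 \left(- 10 N\right) = 30 N$)
$f{\left(-27 \right)} \left(-572\right) = 30 \left(-27\right) \left(-572\right) = \left(-810\right) \left(-572\right) = 463320$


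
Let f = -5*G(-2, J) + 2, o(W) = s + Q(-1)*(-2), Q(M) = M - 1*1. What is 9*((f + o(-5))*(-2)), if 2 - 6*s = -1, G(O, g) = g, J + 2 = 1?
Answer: -207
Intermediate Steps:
J = -1 (J = -2 + 1 = -1)
s = ½ (s = ⅓ - ⅙*(-1) = ⅓ + ⅙ = ½ ≈ 0.50000)
Q(M) = -1 + M (Q(M) = M - 1 = -1 + M)
o(W) = 9/2 (o(W) = ½ + (-1 - 1)*(-2) = ½ - 2*(-2) = ½ + 4 = 9/2)
f = 7 (f = -5*(-1) + 2 = 5 + 2 = 7)
9*((f + o(-5))*(-2)) = 9*((7 + 9/2)*(-2)) = 9*((23/2)*(-2)) = 9*(-23) = -207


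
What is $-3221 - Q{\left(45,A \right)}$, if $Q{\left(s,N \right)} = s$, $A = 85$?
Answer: $-3266$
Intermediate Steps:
$-3221 - Q{\left(45,A \right)} = -3221 - 45 = -3266$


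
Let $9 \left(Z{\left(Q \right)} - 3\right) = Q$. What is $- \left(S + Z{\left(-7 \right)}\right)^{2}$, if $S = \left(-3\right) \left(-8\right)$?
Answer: $- \frac{55696}{81} \approx -687.6$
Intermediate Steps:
$S = 24$
$Z{\left(Q \right)} = 3 + \frac{Q}{9}$
$- \left(S + Z{\left(-7 \right)}\right)^{2} = - \left(24 + \left(3 + \frac{1}{9} \left(-7\right)\right)\right)^{2} = - \left(24 + \left(3 - \frac{7}{9}\right)\right)^{2} = - \left(24 + \frac{20}{9}\right)^{2} = - \left(\frac{236}{9}\right)^{2} = \left(-1\right) \frac{55696}{81} = - \frac{55696}{81}$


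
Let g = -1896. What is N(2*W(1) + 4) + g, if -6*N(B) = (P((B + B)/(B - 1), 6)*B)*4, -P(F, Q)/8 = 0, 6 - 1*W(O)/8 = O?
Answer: -1896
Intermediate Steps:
W(O) = 48 - 8*O
P(F, Q) = 0 (P(F, Q) = -8*0 = 0)
N(B) = 0 (N(B) = -0*B*4/6 = -0*4 = -⅙*0 = 0)
N(2*W(1) + 4) + g = 0 - 1896 = -1896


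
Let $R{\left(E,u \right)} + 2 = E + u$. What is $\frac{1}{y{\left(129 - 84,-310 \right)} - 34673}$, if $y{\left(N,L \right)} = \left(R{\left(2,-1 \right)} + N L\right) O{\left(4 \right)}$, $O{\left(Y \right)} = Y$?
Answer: $- \frac{1}{90477} \approx -1.1053 \cdot 10^{-5}$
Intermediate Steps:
$R{\left(E,u \right)} = -2 + E + u$ ($R{\left(E,u \right)} = -2 + \left(E + u\right) = -2 + E + u$)
$y{\left(N,L \right)} = -4 + 4 L N$ ($y{\left(N,L \right)} = \left(\left(-2 + 2 - 1\right) + N L\right) 4 = \left(-1 + L N\right) 4 = -4 + 4 L N$)
$\frac{1}{y{\left(129 - 84,-310 \right)} - 34673} = \frac{1}{\left(-4 + 4 \left(-310\right) \left(129 - 84\right)\right) - 34673} = \frac{1}{\left(-4 + 4 \left(-310\right) 45\right) + \left(-38344 + 3671\right)} = \frac{1}{\left(-4 - 55800\right) - 34673} = \frac{1}{-55804 - 34673} = \frac{1}{-90477} = - \frac{1}{90477}$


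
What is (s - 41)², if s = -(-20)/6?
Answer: 12769/9 ≈ 1418.8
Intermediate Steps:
s = 10/3 (s = -(-20)/6 = -5*(-⅔) = 10/3 ≈ 3.3333)
(s - 41)² = (10/3 - 41)² = (-113/3)² = 12769/9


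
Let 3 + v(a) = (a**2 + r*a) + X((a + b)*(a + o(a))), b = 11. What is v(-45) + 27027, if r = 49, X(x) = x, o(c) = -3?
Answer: 28476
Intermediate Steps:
v(a) = -3 + a**2 + 49*a + (-3 + a)*(11 + a) (v(a) = -3 + ((a**2 + 49*a) + (a + 11)*(a - 3)) = -3 + ((a**2 + 49*a) + (11 + a)*(-3 + a)) = -3 + ((a**2 + 49*a) + (-3 + a)*(11 + a)) = -3 + (a**2 + 49*a + (-3 + a)*(11 + a)) = -3 + a**2 + 49*a + (-3 + a)*(11 + a))
v(-45) + 27027 = (-36 + 2*(-45)**2 + 57*(-45)) + 27027 = (-36 + 2*2025 - 2565) + 27027 = (-36 + 4050 - 2565) + 27027 = 1449 + 27027 = 28476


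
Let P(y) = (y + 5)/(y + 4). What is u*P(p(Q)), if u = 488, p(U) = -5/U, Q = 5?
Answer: 1952/3 ≈ 650.67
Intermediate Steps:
P(y) = (5 + y)/(4 + y)
u*P(p(Q)) = 488*((5 - 5/5)/(4 - 5/5)) = 488*((5 - 5*⅕)/(4 - 5*⅕)) = 488*((5 - 1)/(4 - 1)) = 488*(4/3) = 1952/3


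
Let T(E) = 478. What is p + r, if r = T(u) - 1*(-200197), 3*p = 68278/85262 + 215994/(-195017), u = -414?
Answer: 5005094669542324/24941309181 ≈ 2.0068e+5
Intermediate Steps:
p = -2550354851/24941309181 (p = (68278/85262 + 215994/(-195017))/3 = (68278*(1/85262) + 215994*(-1/195017))/3 = (34139/42631 - 215994/195017)/3 = (⅓)*(-2550354851/8313769727) = -2550354851/24941309181 ≈ -0.10225)
r = 200675 (r = 478 - 1*(-200197) = 478 + 200197 = 200675)
p + r = -2550354851/24941309181 + 200675 = 5005094669542324/24941309181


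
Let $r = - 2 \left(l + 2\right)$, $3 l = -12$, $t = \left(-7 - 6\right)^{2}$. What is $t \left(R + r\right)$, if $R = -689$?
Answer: $-115765$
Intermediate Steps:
$t = 169$ ($t = \left(-13\right)^{2} = 169$)
$l = -4$ ($l = \frac{1}{3} \left(-12\right) = -4$)
$r = 4$ ($r = - 2 \left(-4 + 2\right) = \left(-2\right) \left(-2\right) = 4$)
$t \left(R + r\right) = 169 \left(-689 + 4\right) = 169 \left(-685\right) = -115765$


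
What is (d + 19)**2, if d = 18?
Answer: 1369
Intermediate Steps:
(d + 19)**2 = (18 + 19)**2 = 37**2 = 1369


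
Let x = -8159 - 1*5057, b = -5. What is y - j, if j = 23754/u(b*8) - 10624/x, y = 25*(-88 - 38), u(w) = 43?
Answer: -65765528/17759 ≈ -3703.2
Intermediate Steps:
x = -13216 (x = -8159 - 5057 = -13216)
y = -3150 (y = 25*(-126) = -3150)
j = 9824678/17759 (j = 23754/43 - 10624/(-13216) = 23754*(1/43) - 10624*(-1/13216) = 23754/43 + 332/413 = 9824678/17759 ≈ 553.22)
y - j = -3150 - 1*9824678/17759 = -3150 - 9824678/17759 = -65765528/17759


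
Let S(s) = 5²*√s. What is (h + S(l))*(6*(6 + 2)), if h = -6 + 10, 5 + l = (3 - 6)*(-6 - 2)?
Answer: 192 + 1200*√19 ≈ 5422.7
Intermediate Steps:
l = 19 (l = -5 + (3 - 6)*(-6 - 2) = -5 - 3*(-8) = -5 + 24 = 19)
S(s) = 25*√s
h = 4
(h + S(l))*(6*(6 + 2)) = (4 + 25*√19)*(6*(6 + 2)) = (4 + 25*√19)*(6*8) = (4 + 25*√19)*48 = 192 + 1200*√19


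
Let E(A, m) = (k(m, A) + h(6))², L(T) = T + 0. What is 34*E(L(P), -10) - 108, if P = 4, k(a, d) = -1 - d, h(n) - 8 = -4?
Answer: -74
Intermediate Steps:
h(n) = 4 (h(n) = 8 - 4 = 4)
L(T) = T
E(A, m) = (3 - A)² (E(A, m) = ((-1 - A) + 4)² = (3 - A)²)
34*E(L(P), -10) - 108 = 34*(-3 + 4)² - 108 = 34*1² - 108 = 34*1 - 108 = 34 - 108 = -74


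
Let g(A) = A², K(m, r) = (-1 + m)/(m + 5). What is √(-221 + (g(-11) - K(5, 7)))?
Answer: I*√2510/5 ≈ 10.02*I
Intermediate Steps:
K(m, r) = (-1 + m)/(5 + m)
√(-221 + (g(-11) - K(5, 7))) = √(-221 + ((-11)² - (-1 + 5)/(5 + 5))) = √(-221 + (121 - 4/10)) = √(-221 + (121 - 1*⅖)) = √(-221 + (121 - ⅖)) = √(-221 + 603/5) = √(-502/5) = I*√2510/5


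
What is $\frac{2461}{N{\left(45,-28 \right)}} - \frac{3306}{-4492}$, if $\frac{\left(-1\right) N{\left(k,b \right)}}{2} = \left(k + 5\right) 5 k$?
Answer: $\frac{15832547}{25267500} \approx 0.6266$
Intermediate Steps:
$N{\left(k,b \right)} = - 2 k \left(25 + 5 k\right)$ ($N{\left(k,b \right)} = - 2 \left(k + 5\right) 5 k = - 2 \left(5 + k\right) 5 k = - 2 \left(25 + 5 k\right) k = - 2 k \left(25 + 5 k\right)$)
$\frac{2461}{N{\left(45,-28 \right)}} - \frac{3306}{-4492} = \frac{2461}{\left(-10\right) 45 \left(5 + 45\right)} - \frac{3306}{-4492} = \frac{2461}{\left(-10\right) 45 \cdot 50} - - \frac{1653}{2246} = \frac{2461}{-22500} + \frac{1653}{2246} = 2461 \left(- \frac{1}{22500}\right) + \frac{1653}{2246} = - \frac{2461}{22500} + \frac{1653}{2246} = \frac{15832547}{25267500}$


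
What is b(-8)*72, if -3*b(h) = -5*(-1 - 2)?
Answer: -360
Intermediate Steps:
b(h) = -5 (b(h) = -(-5)*(-1 - 2)/3 = -(-5)*(-3)/3 = -1/3*15 = -5)
b(-8)*72 = -5*72 = -360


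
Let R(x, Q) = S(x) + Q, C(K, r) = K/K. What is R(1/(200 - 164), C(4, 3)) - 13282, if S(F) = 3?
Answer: -13278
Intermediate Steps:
C(K, r) = 1
R(x, Q) = 3 + Q
R(1/(200 - 164), C(4, 3)) - 13282 = (3 + 1) - 13282 = 4 - 13282 = -13278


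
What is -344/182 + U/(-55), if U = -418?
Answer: 2598/455 ≈ 5.7099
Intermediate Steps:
-344/182 + U/(-55) = -344/182 - 418/(-55) = -344*1/182 - 418*(-1/55) = -172/91 + 38/5 = 2598/455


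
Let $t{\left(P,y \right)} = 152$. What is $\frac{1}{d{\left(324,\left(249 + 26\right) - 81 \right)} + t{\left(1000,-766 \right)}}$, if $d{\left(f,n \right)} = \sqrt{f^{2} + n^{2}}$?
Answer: $- \frac{38}{29877} + \frac{\sqrt{35653}}{59754} \approx 0.0018881$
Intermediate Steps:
$\frac{1}{d{\left(324,\left(249 + 26\right) - 81 \right)} + t{\left(1000,-766 \right)}} = \frac{1}{\sqrt{324^{2} + \left(\left(249 + 26\right) - 81\right)^{2}} + 152} = \frac{1}{\sqrt{104976 + \left(275 - 81\right)^{2}} + 152} = \frac{1}{\sqrt{104976 + 194^{2}} + 152} = \frac{1}{\sqrt{104976 + 37636} + 152} = \frac{1}{\sqrt{142612} + 152} = \frac{1}{2 \sqrt{35653} + 152} = \frac{1}{152 + 2 \sqrt{35653}}$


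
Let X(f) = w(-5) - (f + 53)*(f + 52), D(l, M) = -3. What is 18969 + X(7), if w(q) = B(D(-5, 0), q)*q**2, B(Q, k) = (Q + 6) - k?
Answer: 15629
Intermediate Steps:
B(Q, k) = 6 + Q - k (B(Q, k) = (6 + Q) - k = 6 + Q - k)
w(q) = q**2*(3 - q) (w(q) = (6 - 3 - q)*q**2 = (3 - q)*q**2 = q**2*(3 - q))
X(f) = 200 - (52 + f)*(53 + f) (X(f) = (-5)**2*(3 - 1*(-5)) - (f + 53)*(f + 52) = 25*(3 + 5) - (53 + f)*(52 + f) = 25*8 - (52 + f)*(53 + f) = 200 - (52 + f)*(53 + f))
18969 + X(7) = 18969 + (-2556 - 1*7**2 - 105*7) = 18969 + (-2556 - 1*49 - 735) = 18969 + (-2556 - 49 - 735) = 18969 - 3340 = 15629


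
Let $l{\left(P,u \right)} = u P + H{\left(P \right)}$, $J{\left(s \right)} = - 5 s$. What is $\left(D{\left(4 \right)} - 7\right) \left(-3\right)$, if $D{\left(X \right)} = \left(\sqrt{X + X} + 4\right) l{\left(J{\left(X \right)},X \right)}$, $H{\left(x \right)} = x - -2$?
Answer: $1197 + 588 \sqrt{2} \approx 2028.6$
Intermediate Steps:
$H{\left(x \right)} = 2 + x$ ($H{\left(x \right)} = x + 2 = 2 + x$)
$l{\left(P,u \right)} = 2 + P + P u$ ($l{\left(P,u \right)} = u P + \left(2 + P\right) = P u + \left(2 + P\right) = 2 + P + P u$)
$D{\left(X \right)} = \left(4 + \sqrt{2} \sqrt{X}\right) \left(2 - 5 X - 5 X^{2}\right)$ ($D{\left(X \right)} = \left(\sqrt{X + X} + 4\right) \left(2 - 5 X + - 5 X X\right) = \left(\sqrt{2 X} + 4\right) \left(2 - 5 X - 5 X^{2}\right) = \left(\sqrt{2} \sqrt{X} + 4\right) \left(2 - 5 X - 5 X^{2}\right) = \left(4 + \sqrt{2} \sqrt{X}\right) \left(2 - 5 X - 5 X^{2}\right)$)
$\left(D{\left(4 \right)} - 7\right) \left(-3\right) = \left(\left(4 + \sqrt{2} \sqrt{4}\right) \left(2 - 20 - 5 \cdot 4^{2}\right) - 7\right) \left(-3\right) = \left(\left(4 + \sqrt{2} \cdot 2\right) \left(2 - 20 - 80\right) - 7\right) \left(-3\right) = \left(\left(4 + 2 \sqrt{2}\right) \left(2 - 20 - 80\right) - 7\right) \left(-3\right) = \left(\left(4 + 2 \sqrt{2}\right) \left(-98\right) - 7\right) \left(-3\right) = \left(\left(-392 - 196 \sqrt{2}\right) - 7\right) \left(-3\right) = \left(-399 - 196 \sqrt{2}\right) \left(-3\right) = 1197 + 588 \sqrt{2}$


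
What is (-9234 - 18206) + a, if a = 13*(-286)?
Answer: -31158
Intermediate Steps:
a = -3718
(-9234 - 18206) + a = (-9234 - 18206) - 3718 = -27440 - 3718 = -31158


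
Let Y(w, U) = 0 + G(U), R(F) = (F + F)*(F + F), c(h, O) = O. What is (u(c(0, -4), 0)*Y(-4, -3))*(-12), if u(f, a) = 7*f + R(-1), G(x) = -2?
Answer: -576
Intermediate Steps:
R(F) = 4*F² (R(F) = (2*F)*(2*F) = 4*F²)
u(f, a) = 4 + 7*f (u(f, a) = 7*f + 4*(-1)² = 7*f + 4*1 = 7*f + 4 = 4 + 7*f)
Y(w, U) = -2 (Y(w, U) = 0 - 2 = -2)
(u(c(0, -4), 0)*Y(-4, -3))*(-12) = ((4 + 7*(-4))*(-2))*(-12) = ((4 - 28)*(-2))*(-12) = -24*(-2)*(-12) = 48*(-12) = -576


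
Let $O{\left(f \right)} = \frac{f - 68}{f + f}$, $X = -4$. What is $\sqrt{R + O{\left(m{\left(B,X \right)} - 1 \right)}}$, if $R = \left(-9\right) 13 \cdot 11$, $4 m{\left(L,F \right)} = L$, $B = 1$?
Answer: $\frac{i \sqrt{44682}}{6} \approx 35.23 i$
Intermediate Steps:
$m{\left(L,F \right)} = \frac{L}{4}$
$R = -1287$ ($R = \left(-117\right) 11 = -1287$)
$O{\left(f \right)} = \frac{-68 + f}{2 f}$
$\sqrt{R + O{\left(m{\left(B,X \right)} - 1 \right)}} = \sqrt{-1287 + \frac{-68 + \left(\frac{1}{4} \cdot 1 - 1\right)}{2 \left(\frac{1}{4} \cdot 1 - 1\right)}} = \sqrt{-1287 + \frac{-68 + \left(\frac{1}{4} - 1\right)}{2 \left(\frac{1}{4} - 1\right)}} = \sqrt{-1287 + \frac{-68 - \frac{3}{4}}{2 \left(- \frac{3}{4}\right)}} = \sqrt{-1287 + \frac{1}{2} \left(- \frac{4}{3}\right) \left(- \frac{275}{4}\right)} = \sqrt{-1287 + \frac{275}{6}} = \sqrt{- \frac{7447}{6}} = \frac{i \sqrt{44682}}{6}$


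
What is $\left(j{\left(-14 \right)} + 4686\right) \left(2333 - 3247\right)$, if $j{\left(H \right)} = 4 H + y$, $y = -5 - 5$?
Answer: $-4222680$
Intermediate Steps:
$y = -10$
$j{\left(H \right)} = -10 + 4 H$ ($j{\left(H \right)} = 4 H - 10 = -10 + 4 H$)
$\left(j{\left(-14 \right)} + 4686\right) \left(2333 - 3247\right) = \left(\left(-10 + 4 \left(-14\right)\right) + 4686\right) \left(2333 - 3247\right) = \left(\left(-10 - 56\right) + 4686\right) \left(-914\right) = \left(-66 + 4686\right) \left(-914\right) = 4620 \left(-914\right) = -4222680$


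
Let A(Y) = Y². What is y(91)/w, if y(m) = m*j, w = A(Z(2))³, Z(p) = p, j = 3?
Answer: 273/64 ≈ 4.2656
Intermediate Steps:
w = 64 (w = (2²)³ = 4³ = 64)
y(m) = 3*m (y(m) = m*3 = 3*m)
y(91)/w = (3*91)/64 = 273*(1/64) = 273/64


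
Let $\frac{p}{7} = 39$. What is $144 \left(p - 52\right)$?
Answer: $31824$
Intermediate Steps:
$p = 273$ ($p = 7 \cdot 39 = 273$)
$144 \left(p - 52\right) = 144 \left(273 - 52\right) = 144 \cdot 221 = 31824$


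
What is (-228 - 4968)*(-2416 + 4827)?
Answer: -12527556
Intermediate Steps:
(-228 - 4968)*(-2416 + 4827) = -5196*2411 = -12527556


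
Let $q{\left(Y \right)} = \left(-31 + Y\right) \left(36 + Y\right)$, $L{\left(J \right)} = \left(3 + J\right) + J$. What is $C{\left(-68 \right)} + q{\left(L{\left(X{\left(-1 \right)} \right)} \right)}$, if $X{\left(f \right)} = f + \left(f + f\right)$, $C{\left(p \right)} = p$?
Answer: $-1190$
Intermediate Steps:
$X{\left(f \right)} = 3 f$ ($X{\left(f \right)} = f + 2 f = 3 f$)
$L{\left(J \right)} = 3 + 2 J$
$C{\left(-68 \right)} + q{\left(L{\left(X{\left(-1 \right)} \right)} \right)} = -68 + \left(-1116 + \left(3 + 2 \cdot 3 \left(-1\right)\right)^{2} + 5 \left(3 + 2 \cdot 3 \left(-1\right)\right)\right) = -68 + \left(-1116 + \left(3 + 2 \left(-3\right)\right)^{2} + 5 \left(3 + 2 \left(-3\right)\right)\right) = -68 + \left(-1116 + \left(3 - 6\right)^{2} + 5 \left(3 - 6\right)\right) = -68 + \left(-1116 + \left(-3\right)^{2} + 5 \left(-3\right)\right) = -68 - 1122 = -1190$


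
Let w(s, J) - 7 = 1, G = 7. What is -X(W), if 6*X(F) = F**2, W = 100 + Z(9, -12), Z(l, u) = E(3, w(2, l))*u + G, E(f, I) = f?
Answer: -5041/6 ≈ -840.17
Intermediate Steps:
w(s, J) = 8 (w(s, J) = 7 + 1 = 8)
Z(l, u) = 7 + 3*u (Z(l, u) = 3*u + 7 = 7 + 3*u)
W = 71 (W = 100 + (7 + 3*(-12)) = 100 + (7 - 36) = 100 - 29 = 71)
X(F) = F**2/6
-X(W) = -71**2/6 = -5041/6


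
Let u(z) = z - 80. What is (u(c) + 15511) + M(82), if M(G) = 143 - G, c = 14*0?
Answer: 15492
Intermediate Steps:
c = 0
u(z) = -80 + z
(u(c) + 15511) + M(82) = ((-80 + 0) + 15511) + (143 - 1*82) = (-80 + 15511) + (143 - 82) = 15431 + 61 = 15492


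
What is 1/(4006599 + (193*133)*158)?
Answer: 1/8062301 ≈ 1.2403e-7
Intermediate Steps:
1/(4006599 + (193*133)*158) = 1/(4006599 + 25669*158) = 1/(4006599 + 4055702) = 1/8062301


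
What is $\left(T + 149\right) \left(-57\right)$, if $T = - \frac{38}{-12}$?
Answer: $- \frac{17347}{2} \approx -8673.5$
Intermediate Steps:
$T = \frac{19}{6}$ ($T = \left(-38\right) \left(- \frac{1}{12}\right) = \frac{19}{6} \approx 3.1667$)
$\left(T + 149\right) \left(-57\right) = \left(\frac{19}{6} + 149\right) \left(-57\right) = \frac{913}{6} \left(-57\right) = - \frac{17347}{2}$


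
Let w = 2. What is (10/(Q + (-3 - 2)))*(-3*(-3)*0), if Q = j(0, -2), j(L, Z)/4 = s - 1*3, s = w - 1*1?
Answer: 0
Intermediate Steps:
s = 1 (s = 2 - 1*1 = 2 - 1 = 1)
j(L, Z) = -8 (j(L, Z) = 4*(1 - 1*3) = 4*(1 - 3) = 4*(-2) = -8)
Q = -8
(10/(Q + (-3 - 2)))*(-3*(-3)*0) = (10/(-8 + (-3 - 2)))*(-3*(-3)*0) = (10/(-8 - 5))*(9*0) = (10/(-13))*0 = (10*(-1/13))*0 = -10/13*0 = 0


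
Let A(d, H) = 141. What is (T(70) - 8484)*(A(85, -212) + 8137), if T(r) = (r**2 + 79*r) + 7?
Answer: 16166934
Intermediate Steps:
T(r) = 7 + r**2 + 79*r
(T(70) - 8484)*(A(85, -212) + 8137) = ((7 + 70**2 + 79*70) - 8484)*(141 + 8137) = ((7 + 4900 + 5530) - 8484)*8278 = (10437 - 8484)*8278 = 1953*8278 = 16166934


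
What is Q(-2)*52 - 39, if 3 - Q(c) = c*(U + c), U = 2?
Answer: 117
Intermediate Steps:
Q(c) = 3 - c*(2 + c)
Q(-2)*52 - 39 = (3 - 1*(-2)² - 2*(-2))*52 - 39 = (3 - 1*4 + 4)*52 - 39 = (3 - 4 + 4)*52 - 39 = 3*52 - 39 = 156 - 39 = 117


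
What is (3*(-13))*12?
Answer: -468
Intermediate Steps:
(3*(-13))*12 = -39*12 = -468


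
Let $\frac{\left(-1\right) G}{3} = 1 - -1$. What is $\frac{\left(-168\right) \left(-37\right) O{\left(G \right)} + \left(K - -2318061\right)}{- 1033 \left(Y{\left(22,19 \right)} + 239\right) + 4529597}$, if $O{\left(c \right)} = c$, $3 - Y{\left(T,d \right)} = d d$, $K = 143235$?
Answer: $\frac{606000}{1163131} \approx 0.52101$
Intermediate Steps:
$Y{\left(T,d \right)} = 3 - d^{2}$ ($Y{\left(T,d \right)} = 3 - d d = 3 - d^{2}$)
$G = -6$ ($G = - 3 \left(1 - -1\right) = - 3 \left(1 + 1\right) = \left(-3\right) 2 = -6$)
$\frac{\left(-168\right) \left(-37\right) O{\left(G \right)} + \left(K - -2318061\right)}{- 1033 \left(Y{\left(22,19 \right)} + 239\right) + 4529597} = \frac{\left(-168\right) \left(-37\right) \left(-6\right) + \left(143235 - -2318061\right)}{- 1033 \left(\left(3 - 19^{2}\right) + 239\right) + 4529597} = \frac{6216 \left(-6\right) + \left(143235 + 2318061\right)}{- 1033 \left(\left(3 - 361\right) + 239\right) + 4529597} = \frac{-37296 + 2461296}{- 1033 \left(\left(3 - 361\right) + 239\right) + 4529597} = \frac{2424000}{- 1033 \left(-358 + 239\right) + 4529597} = \frac{2424000}{\left(-1033\right) \left(-119\right) + 4529597} = \frac{2424000}{122927 + 4529597} = \frac{2424000}{4652524} = 2424000 \cdot \frac{1}{4652524} = \frac{606000}{1163131}$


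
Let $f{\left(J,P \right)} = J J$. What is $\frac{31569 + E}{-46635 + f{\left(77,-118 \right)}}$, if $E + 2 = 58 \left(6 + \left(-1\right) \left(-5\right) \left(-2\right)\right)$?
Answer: $- \frac{31335}{40706} \approx -0.76979$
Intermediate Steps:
$f{\left(J,P \right)} = J^{2}$
$E = -234$ ($E = -2 + 58 \left(6 + \left(-1\right) \left(-5\right) \left(-2\right)\right) = -2 + 58 \left(6 + 5 \left(-2\right)\right) = -2 + 58 \left(6 - 10\right) = -2 + 58 \left(-4\right) = -2 - 232 = -234$)
$\frac{31569 + E}{-46635 + f{\left(77,-118 \right)}} = \frac{31569 - 234}{-46635 + 77^{2}} = \frac{31335}{-46635 + 5929} = \frac{31335}{-40706} = 31335 \left(- \frac{1}{40706}\right) = - \frac{31335}{40706}$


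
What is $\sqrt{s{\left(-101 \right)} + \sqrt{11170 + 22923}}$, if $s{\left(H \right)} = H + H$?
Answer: $\sqrt{-202 + \sqrt{34093}} \approx 4.1662 i$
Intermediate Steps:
$s{\left(H \right)} = 2 H$
$\sqrt{s{\left(-101 \right)} + \sqrt{11170 + 22923}} = \sqrt{2 \left(-101\right) + \sqrt{11170 + 22923}} = \sqrt{-202 + \sqrt{34093}}$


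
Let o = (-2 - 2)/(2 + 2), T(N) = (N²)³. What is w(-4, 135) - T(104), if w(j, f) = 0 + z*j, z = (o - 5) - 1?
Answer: -1265319018468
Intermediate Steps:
T(N) = N⁶
o = -1 (o = -4/4 = -4*¼ = -1)
z = -7 (z = (-1 - 5) - 1 = -6 - 1 = -7)
w(j, f) = -7*j (w(j, f) = 0 - 7*j = -7*j)
w(-4, 135) - T(104) = -7*(-4) - 1*104⁶ = 28 - 1*1265319018496 = 28 - 1265319018496 = -1265319018468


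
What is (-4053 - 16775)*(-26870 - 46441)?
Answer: 1526921508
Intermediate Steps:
(-4053 - 16775)*(-26870 - 46441) = -20828*(-73311) = 1526921508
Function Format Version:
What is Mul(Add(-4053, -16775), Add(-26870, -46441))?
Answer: 1526921508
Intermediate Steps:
Mul(Add(-4053, -16775), Add(-26870, -46441)) = Mul(-20828, -73311) = 1526921508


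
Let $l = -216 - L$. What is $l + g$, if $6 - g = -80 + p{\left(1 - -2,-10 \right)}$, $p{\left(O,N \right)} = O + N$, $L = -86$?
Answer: $-37$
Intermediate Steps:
$p{\left(O,N \right)} = N + O$
$g = 93$ ($g = 6 - \left(-80 + \left(-10 + \left(1 - -2\right)\right)\right) = 6 - \left(-80 + \left(-10 + \left(1 + 2\right)\right)\right) = 6 - \left(-80 + \left(-10 + 3\right)\right) = 6 - \left(-80 - 7\right) = 6 - -87 = 6 + 87 = 93$)
$l = -130$ ($l = -216 - -86 = -216 + 86 = -130$)
$l + g = -130 + 93 = -37$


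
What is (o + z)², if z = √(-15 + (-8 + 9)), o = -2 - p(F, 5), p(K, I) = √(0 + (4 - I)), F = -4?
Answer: (2 + I - I*√14)² ≈ -3.5167 - 10.967*I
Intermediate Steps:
p(K, I) = √(4 - I)
o = -2 - I (o = -2 - √(4 - 1*5) = -2 - √(4 - 5) = -2 - √(-1) = -2 - I ≈ -2.0 - 1.0*I)
z = I*√14 (z = √(-15 + 1) = √(-14) = I*√14 ≈ 3.7417*I)
(o + z)² = ((-2 - I) + I*√14)² = (-2 - I + I*√14)²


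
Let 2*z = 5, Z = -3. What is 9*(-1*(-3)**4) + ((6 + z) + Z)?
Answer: -1447/2 ≈ -723.50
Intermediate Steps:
z = 5/2 (z = (1/2)*5 = 5/2 ≈ 2.5000)
9*(-1*(-3)**4) + ((6 + z) + Z) = 9*(-1*(-3)**4) + ((6 + 5/2) - 3) = 9*(-1*81) + (17/2 - 3) = 9*(-81) + 11/2 = -729 + 11/2 = -1447/2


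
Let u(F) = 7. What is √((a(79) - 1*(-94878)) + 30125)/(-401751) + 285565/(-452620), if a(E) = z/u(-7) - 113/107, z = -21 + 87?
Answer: -8159/12932 - √70131504982/300911499 ≈ -0.63180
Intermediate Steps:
z = 66
a(E) = 6271/749 (a(E) = 66/7 - 113/107 = 6271/749)
√((a(79) - 1*(-94878)) + 30125)/(-401751) + 285565/(-452620) = √((6271/749 - 1*(-94878)) + 30125)/(-401751) + 285565/(-452620) = √((6271/749 + 94878) + 30125)*(-1/401751) + 285565*(-1/452620) = √(71069893/749 + 30125)*(-1/401751) - 8159/12932 = √(93633518/749)*(-1/401751) - 8159/12932 = (√70131504982/749)*(-1/401751) - 8159/12932 = -√70131504982/300911499 - 8159/12932 = -8159/12932 - √70131504982/300911499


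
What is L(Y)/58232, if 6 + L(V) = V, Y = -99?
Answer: -105/58232 ≈ -0.0018031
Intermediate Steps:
L(V) = -6 + V
L(Y)/58232 = (-6 - 99)/58232 = -105*1/58232 = -105/58232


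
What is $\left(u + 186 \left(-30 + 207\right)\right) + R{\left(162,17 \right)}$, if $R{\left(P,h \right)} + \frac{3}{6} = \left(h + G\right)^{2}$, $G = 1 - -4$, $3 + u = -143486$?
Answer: $- \frac{220167}{2} \approx -1.1008 \cdot 10^{5}$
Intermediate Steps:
$u = -143489$ ($u = -3 - 143486 = -143489$)
$G = 5$ ($G = 1 + 4 = 5$)
$R{\left(P,h \right)} = - \frac{1}{2} + \left(5 + h\right)^{2}$ ($R{\left(P,h \right)} = - \frac{1}{2} + \left(h + 5\right)^{2} = - \frac{1}{2} + \left(5 + h\right)^{2}$)
$\left(u + 186 \left(-30 + 207\right)\right) + R{\left(162,17 \right)} = \left(-143489 + 186 \left(-30 + 207\right)\right) - \left(\frac{1}{2} - \left(5 + 17\right)^{2}\right) = \left(-143489 + 186 \cdot 177\right) - \left(\frac{1}{2} - 22^{2}\right) = \left(-143489 + 32922\right) + \left(- \frac{1}{2} + 484\right) = -110567 + \frac{967}{2} = - \frac{220167}{2}$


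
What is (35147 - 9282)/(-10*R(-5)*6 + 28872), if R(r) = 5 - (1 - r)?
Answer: 25865/28932 ≈ 0.89399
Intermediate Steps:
R(r) = 4 + r (R(r) = 5 + (-1 + r) = 4 + r)
(35147 - 9282)/(-10*R(-5)*6 + 28872) = (35147 - 9282)/(-10*(4 - 5)*6 + 28872) = 25865/(-10*(-1)*6 + 28872) = 25865/(10*6 + 28872) = 25865/(60 + 28872) = 25865/28932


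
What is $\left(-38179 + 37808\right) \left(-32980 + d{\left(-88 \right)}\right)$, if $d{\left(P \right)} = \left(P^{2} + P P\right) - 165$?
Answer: $6550747$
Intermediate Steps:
$d{\left(P \right)} = -165 + 2 P^{2}$ ($d{\left(P \right)} = \left(P^{2} + P^{2}\right) - 165 = 2 P^{2} - 165 = -165 + 2 P^{2}$)
$\left(-38179 + 37808\right) \left(-32980 + d{\left(-88 \right)}\right) = \left(-38179 + 37808\right) \left(-32980 - \left(165 - 2 \left(-88\right)^{2}\right)\right) = - 371 \left(-32980 + \left(-165 + 2 \cdot 7744\right)\right) = - 371 \left(-32980 + \left(-165 + 15488\right)\right) = - 371 \left(-32980 + 15323\right) = \left(-371\right) \left(-17657\right) = 6550747$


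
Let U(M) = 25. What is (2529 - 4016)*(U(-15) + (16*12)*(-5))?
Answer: 1390345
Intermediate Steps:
(2529 - 4016)*(U(-15) + (16*12)*(-5)) = (2529 - 4016)*(25 + (16*12)*(-5)) = -1487*(25 + 192*(-5)) = -1487*(25 - 960) = -1487*(-935) = 1390345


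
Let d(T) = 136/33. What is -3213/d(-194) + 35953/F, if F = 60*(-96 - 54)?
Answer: -3526289/4500 ≈ -783.62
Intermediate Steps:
d(T) = 136/33 (d(T) = 136*(1/33) = 136/33)
F = -9000 (F = 60*(-150) = -9000)
-3213/d(-194) + 35953/F = -3213/136/33 + 35953/(-9000) = -3213*33/136 + 35953*(-1/9000) = -6237/8 - 35953/9000 = -3526289/4500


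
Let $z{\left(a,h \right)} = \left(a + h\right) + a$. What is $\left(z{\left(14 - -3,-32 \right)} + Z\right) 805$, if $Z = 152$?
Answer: $123970$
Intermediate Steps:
$z{\left(a,h \right)} = h + 2 a$
$\left(z{\left(14 - -3,-32 \right)} + Z\right) 805 = \left(\left(-32 + 2 \left(14 - -3\right)\right) + 152\right) 805 = \left(\left(-32 + 2 \left(14 + 3\right)\right) + 152\right) 805 = \left(\left(-32 + 2 \cdot 17\right) + 152\right) 805 = \left(\left(-32 + 34\right) + 152\right) 805 = \left(2 + 152\right) 805 = 154 \cdot 805 = 123970$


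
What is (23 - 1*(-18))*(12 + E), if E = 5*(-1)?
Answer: 287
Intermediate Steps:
E = -5
(23 - 1*(-18))*(12 + E) = (23 - 1*(-18))*(12 - 5) = (23 + 18)*7 = 41*7 = 287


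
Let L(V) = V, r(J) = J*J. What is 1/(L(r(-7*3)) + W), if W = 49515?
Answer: 1/49956 ≈ 2.0018e-5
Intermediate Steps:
r(J) = J²
1/(L(r(-7*3)) + W) = 1/((-7*3)² + 49515) = 1/((-21)² + 49515) = 1/(441 + 49515) = 1/49956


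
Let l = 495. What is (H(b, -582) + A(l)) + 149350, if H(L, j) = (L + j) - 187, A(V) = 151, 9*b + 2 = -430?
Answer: 148684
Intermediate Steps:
b = -48 (b = -2/9 + (⅑)*(-430) = -2/9 - 430/9 = -48)
H(L, j) = -187 + L + j
(H(b, -582) + A(l)) + 149350 = ((-187 - 48 - 582) + 151) + 149350 = (-817 + 151) + 149350 = -666 + 149350 = 148684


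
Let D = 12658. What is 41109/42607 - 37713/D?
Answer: -1086480069/539319406 ≈ -2.0145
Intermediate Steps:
41109/42607 - 37713/D = 41109/42607 - 37713/12658 = -1086480069/539319406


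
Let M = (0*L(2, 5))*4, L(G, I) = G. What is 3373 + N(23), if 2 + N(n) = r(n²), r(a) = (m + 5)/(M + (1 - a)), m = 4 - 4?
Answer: 1779883/528 ≈ 3371.0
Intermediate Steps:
m = 0
M = 0 (M = (0*2)*4 = 0*4 = 0)
r(a) = 5/(1 - a) (r(a) = (0 + 5)/(0 + (1 - a)) = 5/(1 - a))
N(n) = -2 + 5/(1 - n²)
3373 + N(23) = 3373 + (3 + 2*23²)/(1 - 1*23²) = 3373 + (3 + 2*529)/(1 - 1*529) = 3373 + (3 + 1058)/(1 - 529) = 3373 + 1061/(-528) = 3373 - 1/528*1061 = 3373 - 1061/528 = 1779883/528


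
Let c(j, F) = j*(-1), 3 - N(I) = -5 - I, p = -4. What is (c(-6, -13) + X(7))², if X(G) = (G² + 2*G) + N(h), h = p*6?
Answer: 2809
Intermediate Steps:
h = -24 (h = -4*6 = -24)
N(I) = 8 + I (N(I) = 3 - (-5 - I) = 3 + (5 + I) = 8 + I)
c(j, F) = -j
X(G) = -16 + G² + 2*G (X(G) = (G² + 2*G) + (8 - 24) = (G² + 2*G) - 16 = -16 + G² + 2*G)
(c(-6, -13) + X(7))² = (-1*(-6) + (-16 + 7² + 2*7))² = (6 + (-16 + 49 + 14))² = (6 + 47)² = 53² = 2809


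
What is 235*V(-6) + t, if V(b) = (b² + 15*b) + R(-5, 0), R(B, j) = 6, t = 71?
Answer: -11209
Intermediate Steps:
V(b) = 6 + b² + 15*b (V(b) = (b² + 15*b) + 6 = 6 + b² + 15*b)
235*V(-6) + t = 235*(6 + (-6)² + 15*(-6)) + 71 = 235*(6 + 36 - 90) + 71 = 235*(-48) + 71 = -11280 + 71 = -11209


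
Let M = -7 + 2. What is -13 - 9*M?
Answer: 32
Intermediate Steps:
M = -5
-13 - 9*M = -13 - 9*(-5) = -13 + 45 = 32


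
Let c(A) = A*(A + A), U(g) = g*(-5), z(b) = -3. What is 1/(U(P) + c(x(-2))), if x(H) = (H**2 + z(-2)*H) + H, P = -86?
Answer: 1/558 ≈ 0.0017921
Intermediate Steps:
x(H) = H**2 - 2*H (x(H) = (H**2 - 3*H) + H = H**2 - 2*H)
U(g) = -5*g
c(A) = 2*A**2 (c(A) = A*(2*A) = 2*A**2)
1/(U(P) + c(x(-2))) = 1/(-5*(-86) + 2*(-2*(-2 - 2))**2) = 1/(430 + 2*(-2*(-4))**2) = 1/(430 + 2*8**2) = 1/(430 + 2*64) = 1/(430 + 128) = 1/558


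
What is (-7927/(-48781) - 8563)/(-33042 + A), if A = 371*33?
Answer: 139234592/338198673 ≈ 0.41169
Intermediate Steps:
A = 12243
(-7927/(-48781) - 8563)/(-33042 + A) = (-7927/(-48781) - 8563)/(-33042 + 12243) = (-7927*(-1/48781) - 8563)/(-20799) = (7927/48781 - 8563)*(-1/20799) = -417703776/48781*(-1/20799) = 139234592/338198673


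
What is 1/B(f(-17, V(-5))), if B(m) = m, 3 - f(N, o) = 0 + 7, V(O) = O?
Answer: -¼ ≈ -0.25000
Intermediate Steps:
f(N, o) = -4 (f(N, o) = 3 - (0 + 7) = 3 - 1*7 = 3 - 7 = -4)
1/B(f(-17, V(-5))) = 1/(-4) = -¼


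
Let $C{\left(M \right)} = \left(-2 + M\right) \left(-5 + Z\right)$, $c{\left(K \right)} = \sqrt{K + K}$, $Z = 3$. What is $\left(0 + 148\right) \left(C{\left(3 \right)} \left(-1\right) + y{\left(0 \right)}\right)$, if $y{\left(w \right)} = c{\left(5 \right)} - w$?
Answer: $296 + 148 \sqrt{10} \approx 764.02$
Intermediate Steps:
$c{\left(K \right)} = \sqrt{2} \sqrt{K}$ ($c{\left(K \right)} = \sqrt{2 K} = \sqrt{2} \sqrt{K}$)
$C{\left(M \right)} = 4 - 2 M$ ($C{\left(M \right)} = \left(-2 + M\right) \left(-5 + 3\right) = \left(-2 + M\right) \left(-2\right) = 4 - 2 M$)
$y{\left(w \right)} = \sqrt{10} - w$ ($y{\left(w \right)} = \sqrt{2} \sqrt{5} - w = \sqrt{10} - w$)
$\left(0 + 148\right) \left(C{\left(3 \right)} \left(-1\right) + y{\left(0 \right)}\right) = \left(0 + 148\right) \left(\left(4 - 6\right) \left(-1\right) + \left(\sqrt{10} - 0\right)\right) = 148 \left(\left(4 - 6\right) \left(-1\right) + \left(\sqrt{10} + 0\right)\right) = 148 \left(\left(-2\right) \left(-1\right) + \sqrt{10}\right) = 148 \left(2 + \sqrt{10}\right) = 296 + 148 \sqrt{10}$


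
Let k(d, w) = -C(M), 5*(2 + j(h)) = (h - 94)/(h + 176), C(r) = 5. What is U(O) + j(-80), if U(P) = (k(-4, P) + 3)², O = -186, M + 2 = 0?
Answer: 131/80 ≈ 1.6375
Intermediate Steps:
M = -2 (M = -2 + 0 = -2)
j(h) = -2 + (-94 + h)/(5*(176 + h)) (j(h) = -2 + ((h - 94)/(h + 176))/5 = -2 + ((-94 + h)/(176 + h))/5 = -2 + (-94 + h)/(5*(176 + h)))
k(d, w) = -5 (k(d, w) = -1*5 = -5)
U(P) = 4 (U(P) = (-5 + 3)² = (-2)² = 4)
U(O) + j(-80) = 4 + 9*(-206 - 1*(-80))/(5*(176 - 80)) = 4 + (9/5)*(-206 + 80)/96 = 4 + (9/5)*(1/96)*(-126) = 4 - 189/80 = 131/80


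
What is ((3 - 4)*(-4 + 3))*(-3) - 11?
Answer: -14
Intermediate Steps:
((3 - 4)*(-4 + 3))*(-3) - 11 = -1*(-1)*(-3) - 11 = 1*(-3) - 11 = -3 - 11 = -14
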